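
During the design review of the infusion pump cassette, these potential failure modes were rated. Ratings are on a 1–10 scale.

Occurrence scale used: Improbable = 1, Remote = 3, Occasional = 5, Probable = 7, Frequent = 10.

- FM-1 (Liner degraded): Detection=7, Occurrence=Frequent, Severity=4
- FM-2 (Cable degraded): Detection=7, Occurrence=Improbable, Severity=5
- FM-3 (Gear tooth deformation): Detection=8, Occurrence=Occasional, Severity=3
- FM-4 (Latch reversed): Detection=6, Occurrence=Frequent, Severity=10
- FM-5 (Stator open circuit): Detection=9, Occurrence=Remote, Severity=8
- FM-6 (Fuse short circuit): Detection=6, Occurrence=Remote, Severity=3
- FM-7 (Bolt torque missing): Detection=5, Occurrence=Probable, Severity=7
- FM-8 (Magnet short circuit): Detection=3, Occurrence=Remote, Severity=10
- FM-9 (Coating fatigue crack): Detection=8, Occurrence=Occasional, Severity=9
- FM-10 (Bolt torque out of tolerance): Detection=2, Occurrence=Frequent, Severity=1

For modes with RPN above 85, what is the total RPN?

RPN = Severity × Occurrence × Detection:
  FM-1: 4 × 10 × 7 = 280
  FM-2: 5 × 1 × 7 = 35
  FM-3: 3 × 5 × 8 = 120
  FM-4: 10 × 10 × 6 = 600
  FM-5: 8 × 3 × 9 = 216
  FM-6: 3 × 3 × 6 = 54
  FM-7: 7 × 7 × 5 = 245
  FM-8: 10 × 3 × 3 = 90
  FM-9: 9 × 5 × 8 = 360
  FM-10: 1 × 10 × 2 = 20
RPN > 85: FM-1 (280), FM-3 (120), FM-4 (600), FM-5 (216), FM-7 (245), FM-8 (90), FM-9 (360).
Sum: 280 + 120 + 600 + 216 + 245 + 90 + 360 = 1911.

1911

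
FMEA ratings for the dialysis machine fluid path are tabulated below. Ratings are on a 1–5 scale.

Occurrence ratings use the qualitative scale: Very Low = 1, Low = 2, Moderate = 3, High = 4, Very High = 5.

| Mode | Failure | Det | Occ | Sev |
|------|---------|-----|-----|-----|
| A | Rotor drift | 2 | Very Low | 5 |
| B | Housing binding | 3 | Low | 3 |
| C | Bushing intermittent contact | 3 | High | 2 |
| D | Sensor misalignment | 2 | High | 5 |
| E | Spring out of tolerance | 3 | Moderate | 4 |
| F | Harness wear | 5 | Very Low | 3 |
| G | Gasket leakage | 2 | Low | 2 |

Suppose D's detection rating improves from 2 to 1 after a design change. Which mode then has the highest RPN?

E

RPN = Severity × Occurrence × Detection:
  A: 5 × 1 × 2 = 10
  B: 3 × 2 × 3 = 18
  C: 2 × 4 × 3 = 24
  D: 5 × 4 × 2 = 40
  E: 4 × 3 × 3 = 36
  F: 3 × 1 × 5 = 15
  G: 2 × 2 × 2 = 8
After action: D → 5 × 4 × 1 = 20.
Revised RPNs: E=36, C=24, D=20, B=18, F=15, A=10, G=8.
Highest is now E (36).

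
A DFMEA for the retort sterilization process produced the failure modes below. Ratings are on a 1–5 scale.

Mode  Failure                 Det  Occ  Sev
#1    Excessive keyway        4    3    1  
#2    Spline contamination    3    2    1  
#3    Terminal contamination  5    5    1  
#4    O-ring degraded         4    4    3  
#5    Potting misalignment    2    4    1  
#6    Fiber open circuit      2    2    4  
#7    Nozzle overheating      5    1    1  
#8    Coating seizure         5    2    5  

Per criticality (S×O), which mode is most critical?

Criticality = Severity × Occurrence:
  #1: 1 × 3 = 3
  #2: 1 × 2 = 2
  #3: 1 × 5 = 5
  #4: 3 × 4 = 12
  #5: 1 × 4 = 4
  #6: 4 × 2 = 8
  #7: 1 × 1 = 1
  #8: 5 × 2 = 10
Highest criticality is 12 → #4.

#4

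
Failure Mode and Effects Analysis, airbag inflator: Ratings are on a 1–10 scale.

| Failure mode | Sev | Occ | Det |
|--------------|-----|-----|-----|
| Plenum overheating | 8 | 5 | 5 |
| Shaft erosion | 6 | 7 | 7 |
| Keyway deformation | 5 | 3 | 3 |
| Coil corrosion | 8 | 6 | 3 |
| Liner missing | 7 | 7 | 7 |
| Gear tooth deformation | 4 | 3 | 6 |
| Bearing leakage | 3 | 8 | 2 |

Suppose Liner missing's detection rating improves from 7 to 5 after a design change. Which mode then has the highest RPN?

Shaft erosion

RPN = Severity × Occurrence × Detection:
  Plenum overheating: 8 × 5 × 5 = 200
  Shaft erosion: 6 × 7 × 7 = 294
  Keyway deformation: 5 × 3 × 3 = 45
  Coil corrosion: 8 × 6 × 3 = 144
  Liner missing: 7 × 7 × 7 = 343
  Gear tooth deformation: 4 × 3 × 6 = 72
  Bearing leakage: 3 × 8 × 2 = 48
After action: Liner missing → 7 × 7 × 5 = 245.
Revised RPNs: Shaft erosion=294, Liner missing=245, Plenum overheating=200, Coil corrosion=144, Gear tooth deformation=72, Bearing leakage=48, Keyway deformation=45.
Highest is now Shaft erosion (294).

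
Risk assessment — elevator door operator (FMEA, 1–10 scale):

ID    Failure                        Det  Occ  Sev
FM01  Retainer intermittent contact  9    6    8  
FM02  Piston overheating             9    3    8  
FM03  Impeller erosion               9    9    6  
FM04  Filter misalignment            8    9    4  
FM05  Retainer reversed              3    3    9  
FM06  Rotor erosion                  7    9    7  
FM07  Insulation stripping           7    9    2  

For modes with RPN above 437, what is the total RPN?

RPN = Severity × Occurrence × Detection:
  FM01: 8 × 6 × 9 = 432
  FM02: 8 × 3 × 9 = 216
  FM03: 6 × 9 × 9 = 486
  FM04: 4 × 9 × 8 = 288
  FM05: 9 × 3 × 3 = 81
  FM06: 7 × 9 × 7 = 441
  FM07: 2 × 9 × 7 = 126
RPN > 437: FM03 (486), FM06 (441).
Sum: 486 + 441 = 927.

927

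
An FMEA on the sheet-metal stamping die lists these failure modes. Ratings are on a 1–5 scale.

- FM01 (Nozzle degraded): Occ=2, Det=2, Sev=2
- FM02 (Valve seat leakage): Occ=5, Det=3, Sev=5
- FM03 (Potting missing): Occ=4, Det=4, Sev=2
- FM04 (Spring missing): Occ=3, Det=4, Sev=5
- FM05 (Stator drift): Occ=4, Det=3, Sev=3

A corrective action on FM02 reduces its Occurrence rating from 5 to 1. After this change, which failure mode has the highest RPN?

FM04

RPN = Severity × Occurrence × Detection:
  FM01: 2 × 2 × 2 = 8
  FM02: 5 × 5 × 3 = 75
  FM03: 2 × 4 × 4 = 32
  FM04: 5 × 3 × 4 = 60
  FM05: 3 × 4 × 3 = 36
After action: FM02 → 5 × 1 × 3 = 15.
Revised RPNs: FM04=60, FM05=36, FM03=32, FM02=15, FM01=8.
Highest is now FM04 (60).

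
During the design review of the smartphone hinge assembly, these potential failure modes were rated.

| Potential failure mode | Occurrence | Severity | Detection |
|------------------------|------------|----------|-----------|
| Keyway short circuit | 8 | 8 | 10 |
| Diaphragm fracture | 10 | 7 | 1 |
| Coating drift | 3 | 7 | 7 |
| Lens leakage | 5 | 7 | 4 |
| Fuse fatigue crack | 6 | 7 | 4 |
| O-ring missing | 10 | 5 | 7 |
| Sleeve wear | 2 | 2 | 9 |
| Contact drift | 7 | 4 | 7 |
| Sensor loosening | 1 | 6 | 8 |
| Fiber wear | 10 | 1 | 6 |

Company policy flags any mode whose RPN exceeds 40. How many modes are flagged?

9

RPN = Severity × Occurrence × Detection:
  Keyway short circuit: 8 × 8 × 10 = 640
  Diaphragm fracture: 7 × 10 × 1 = 70
  Coating drift: 7 × 3 × 7 = 147
  Lens leakage: 7 × 5 × 4 = 140
  Fuse fatigue crack: 7 × 6 × 4 = 168
  O-ring missing: 5 × 10 × 7 = 350
  Sleeve wear: 2 × 2 × 9 = 36
  Contact drift: 4 × 7 × 7 = 196
  Sensor loosening: 6 × 1 × 8 = 48
  Fiber wear: 1 × 10 × 6 = 60
Modes with RPN > 40: Keyway short circuit (640), Diaphragm fracture (70), Coating drift (147), Lens leakage (140), Fuse fatigue crack (168), O-ring missing (350), Contact drift (196), Sensor loosening (48), Fiber wear (60) → 9.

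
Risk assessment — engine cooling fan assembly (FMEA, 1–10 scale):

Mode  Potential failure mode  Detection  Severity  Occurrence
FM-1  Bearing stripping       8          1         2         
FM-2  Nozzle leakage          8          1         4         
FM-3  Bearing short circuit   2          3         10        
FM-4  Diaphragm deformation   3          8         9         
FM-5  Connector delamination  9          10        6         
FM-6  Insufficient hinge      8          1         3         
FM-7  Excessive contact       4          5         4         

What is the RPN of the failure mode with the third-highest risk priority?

80

RPN = Severity × Occurrence × Detection:
  FM-1: 1 × 2 × 8 = 16
  FM-2: 1 × 4 × 8 = 32
  FM-3: 3 × 10 × 2 = 60
  FM-4: 8 × 9 × 3 = 216
  FM-5: 10 × 6 × 9 = 540
  FM-6: 1 × 3 × 8 = 24
  FM-7: 5 × 4 × 4 = 80
Sorted descending: 540, 216, 80, 60, 32, 24, 16.
The third-highest RPN is 80 (FM-7).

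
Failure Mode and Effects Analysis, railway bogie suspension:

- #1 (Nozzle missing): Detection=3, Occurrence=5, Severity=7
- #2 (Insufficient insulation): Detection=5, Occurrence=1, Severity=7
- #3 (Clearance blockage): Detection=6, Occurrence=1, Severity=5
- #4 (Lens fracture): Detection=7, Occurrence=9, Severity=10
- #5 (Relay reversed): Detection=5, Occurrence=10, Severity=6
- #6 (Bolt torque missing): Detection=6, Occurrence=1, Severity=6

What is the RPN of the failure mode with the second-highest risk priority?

RPN = Severity × Occurrence × Detection:
  #1: 7 × 5 × 3 = 105
  #2: 7 × 1 × 5 = 35
  #3: 5 × 1 × 6 = 30
  #4: 10 × 9 × 7 = 630
  #5: 6 × 10 × 5 = 300
  #6: 6 × 1 × 6 = 36
Sorted descending: 630, 300, 105, 36, 35, 30.
The second-highest RPN is 300 (#5).

300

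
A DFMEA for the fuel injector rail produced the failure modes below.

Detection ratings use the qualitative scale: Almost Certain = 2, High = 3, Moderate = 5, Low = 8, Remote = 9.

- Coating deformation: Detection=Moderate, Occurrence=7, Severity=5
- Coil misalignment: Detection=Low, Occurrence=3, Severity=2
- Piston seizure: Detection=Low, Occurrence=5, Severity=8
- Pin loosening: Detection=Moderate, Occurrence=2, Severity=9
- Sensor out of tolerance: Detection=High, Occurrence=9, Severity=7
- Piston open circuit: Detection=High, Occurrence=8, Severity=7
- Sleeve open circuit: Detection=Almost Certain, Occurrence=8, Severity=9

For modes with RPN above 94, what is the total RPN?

996

RPN = Severity × Occurrence × Detection:
  Coating deformation: 5 × 7 × 5 = 175
  Coil misalignment: 2 × 3 × 8 = 48
  Piston seizure: 8 × 5 × 8 = 320
  Pin loosening: 9 × 2 × 5 = 90
  Sensor out of tolerance: 7 × 9 × 3 = 189
  Piston open circuit: 7 × 8 × 3 = 168
  Sleeve open circuit: 9 × 8 × 2 = 144
RPN > 94: Coating deformation (175), Piston seizure (320), Sensor out of tolerance (189), Piston open circuit (168), Sleeve open circuit (144).
Sum: 175 + 320 + 189 + 168 + 144 = 996.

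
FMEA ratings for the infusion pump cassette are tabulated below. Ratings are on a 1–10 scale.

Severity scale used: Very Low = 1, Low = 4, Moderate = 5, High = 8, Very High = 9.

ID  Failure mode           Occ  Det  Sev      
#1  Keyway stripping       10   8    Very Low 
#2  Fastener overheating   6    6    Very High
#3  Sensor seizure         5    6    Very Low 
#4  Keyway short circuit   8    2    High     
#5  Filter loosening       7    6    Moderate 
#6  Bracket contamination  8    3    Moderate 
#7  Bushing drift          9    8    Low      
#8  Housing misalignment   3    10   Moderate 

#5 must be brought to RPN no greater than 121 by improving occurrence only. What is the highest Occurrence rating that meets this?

#5: S=5, O=7, D=6 → current RPN = 210.
Fixed product = 30. Need 30 × O ≤ 121, so O ≤ 121/30 = 4.03.
Maximum integer Occurrence rating = 4 (gives RPN 120; O=5 would give 150 > 121).

4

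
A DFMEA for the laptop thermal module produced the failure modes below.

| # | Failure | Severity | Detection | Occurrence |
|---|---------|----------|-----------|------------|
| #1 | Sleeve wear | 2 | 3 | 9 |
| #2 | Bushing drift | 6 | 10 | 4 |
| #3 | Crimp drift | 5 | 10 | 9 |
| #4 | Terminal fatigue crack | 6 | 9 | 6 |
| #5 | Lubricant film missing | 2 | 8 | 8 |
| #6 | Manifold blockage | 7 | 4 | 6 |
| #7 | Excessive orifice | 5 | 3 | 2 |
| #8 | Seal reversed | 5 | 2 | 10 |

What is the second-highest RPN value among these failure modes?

324

RPN = Severity × Occurrence × Detection:
  #1: 2 × 9 × 3 = 54
  #2: 6 × 4 × 10 = 240
  #3: 5 × 9 × 10 = 450
  #4: 6 × 6 × 9 = 324
  #5: 2 × 8 × 8 = 128
  #6: 7 × 6 × 4 = 168
  #7: 5 × 2 × 3 = 30
  #8: 5 × 10 × 2 = 100
Sorted descending: 450, 324, 240, 168, 128, 100, 54, 30.
The second-highest RPN is 324 (#4).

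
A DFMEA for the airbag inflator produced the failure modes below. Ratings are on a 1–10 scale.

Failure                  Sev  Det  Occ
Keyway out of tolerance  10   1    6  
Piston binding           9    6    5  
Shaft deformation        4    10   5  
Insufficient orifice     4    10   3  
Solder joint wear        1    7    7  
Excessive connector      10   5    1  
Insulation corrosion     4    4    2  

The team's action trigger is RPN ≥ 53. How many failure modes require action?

RPN = Severity × Occurrence × Detection:
  Keyway out of tolerance: 10 × 6 × 1 = 60
  Piston binding: 9 × 5 × 6 = 270
  Shaft deformation: 4 × 5 × 10 = 200
  Insufficient orifice: 4 × 3 × 10 = 120
  Solder joint wear: 1 × 7 × 7 = 49
  Excessive connector: 10 × 1 × 5 = 50
  Insulation corrosion: 4 × 2 × 4 = 32
Modes with RPN ≥ 53: Keyway out of tolerance (60), Piston binding (270), Shaft deformation (200), Insufficient orifice (120) → 4.

4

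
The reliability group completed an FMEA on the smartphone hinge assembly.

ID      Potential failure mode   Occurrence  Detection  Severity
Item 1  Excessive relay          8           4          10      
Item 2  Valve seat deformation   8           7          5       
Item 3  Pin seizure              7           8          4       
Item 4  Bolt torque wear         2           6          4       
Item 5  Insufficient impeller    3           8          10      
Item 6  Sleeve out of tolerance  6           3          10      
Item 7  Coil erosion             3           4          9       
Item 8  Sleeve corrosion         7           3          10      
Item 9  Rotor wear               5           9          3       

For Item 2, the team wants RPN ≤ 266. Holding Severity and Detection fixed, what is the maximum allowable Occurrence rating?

7

Item 2: S=5, O=8, D=7 → current RPN = 280.
Fixed product = 35. Need 35 × O ≤ 266, so O ≤ 266/35 = 7.60.
Maximum integer Occurrence rating = 7 (gives RPN 245; O=8 would give 280 > 266).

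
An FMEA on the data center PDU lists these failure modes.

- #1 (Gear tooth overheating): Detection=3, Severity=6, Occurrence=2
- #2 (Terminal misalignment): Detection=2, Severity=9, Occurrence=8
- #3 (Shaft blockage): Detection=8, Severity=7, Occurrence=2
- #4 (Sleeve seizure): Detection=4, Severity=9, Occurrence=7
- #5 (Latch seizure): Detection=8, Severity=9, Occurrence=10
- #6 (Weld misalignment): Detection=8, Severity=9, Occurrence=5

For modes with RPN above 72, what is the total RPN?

RPN = Severity × Occurrence × Detection:
  #1: 6 × 2 × 3 = 36
  #2: 9 × 8 × 2 = 144
  #3: 7 × 2 × 8 = 112
  #4: 9 × 7 × 4 = 252
  #5: 9 × 10 × 8 = 720
  #6: 9 × 5 × 8 = 360
RPN > 72: #2 (144), #3 (112), #4 (252), #5 (720), #6 (360).
Sum: 144 + 112 + 252 + 720 + 360 = 1588.

1588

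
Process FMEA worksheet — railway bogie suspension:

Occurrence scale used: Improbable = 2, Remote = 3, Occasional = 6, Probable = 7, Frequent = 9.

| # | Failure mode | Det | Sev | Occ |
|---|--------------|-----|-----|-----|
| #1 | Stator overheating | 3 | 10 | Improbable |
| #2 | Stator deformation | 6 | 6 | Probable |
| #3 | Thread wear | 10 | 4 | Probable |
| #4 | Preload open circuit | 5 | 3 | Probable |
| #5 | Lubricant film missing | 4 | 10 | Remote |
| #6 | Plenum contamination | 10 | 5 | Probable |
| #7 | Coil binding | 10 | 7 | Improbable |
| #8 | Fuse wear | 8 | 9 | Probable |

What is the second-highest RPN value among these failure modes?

350

RPN = Severity × Occurrence × Detection:
  #1: 10 × 2 × 3 = 60
  #2: 6 × 7 × 6 = 252
  #3: 4 × 7 × 10 = 280
  #4: 3 × 7 × 5 = 105
  #5: 10 × 3 × 4 = 120
  #6: 5 × 7 × 10 = 350
  #7: 7 × 2 × 10 = 140
  #8: 9 × 7 × 8 = 504
Sorted descending: 504, 350, 280, 252, 140, 120, 105, 60.
The second-highest RPN is 350 (#6).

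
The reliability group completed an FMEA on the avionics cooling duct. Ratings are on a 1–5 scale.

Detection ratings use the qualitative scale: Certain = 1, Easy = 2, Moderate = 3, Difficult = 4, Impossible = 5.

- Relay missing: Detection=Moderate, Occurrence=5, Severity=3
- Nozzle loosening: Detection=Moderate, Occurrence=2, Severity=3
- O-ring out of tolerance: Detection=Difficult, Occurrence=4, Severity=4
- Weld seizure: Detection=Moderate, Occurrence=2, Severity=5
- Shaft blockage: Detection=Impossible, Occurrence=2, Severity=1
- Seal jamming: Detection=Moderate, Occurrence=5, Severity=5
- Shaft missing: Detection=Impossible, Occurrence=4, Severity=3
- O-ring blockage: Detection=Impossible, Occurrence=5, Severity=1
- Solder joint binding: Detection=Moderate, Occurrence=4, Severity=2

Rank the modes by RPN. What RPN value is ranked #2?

RPN = Severity × Occurrence × Detection:
  Relay missing: 3 × 5 × 3 = 45
  Nozzle loosening: 3 × 2 × 3 = 18
  O-ring out of tolerance: 4 × 4 × 4 = 64
  Weld seizure: 5 × 2 × 3 = 30
  Shaft blockage: 1 × 2 × 5 = 10
  Seal jamming: 5 × 5 × 3 = 75
  Shaft missing: 3 × 4 × 5 = 60
  O-ring blockage: 1 × 5 × 5 = 25
  Solder joint binding: 2 × 4 × 3 = 24
Sorted descending: 75, 64, 60, 45, 30, 25, 24, 18, 10.
The second-highest RPN is 64 (O-ring out of tolerance).

64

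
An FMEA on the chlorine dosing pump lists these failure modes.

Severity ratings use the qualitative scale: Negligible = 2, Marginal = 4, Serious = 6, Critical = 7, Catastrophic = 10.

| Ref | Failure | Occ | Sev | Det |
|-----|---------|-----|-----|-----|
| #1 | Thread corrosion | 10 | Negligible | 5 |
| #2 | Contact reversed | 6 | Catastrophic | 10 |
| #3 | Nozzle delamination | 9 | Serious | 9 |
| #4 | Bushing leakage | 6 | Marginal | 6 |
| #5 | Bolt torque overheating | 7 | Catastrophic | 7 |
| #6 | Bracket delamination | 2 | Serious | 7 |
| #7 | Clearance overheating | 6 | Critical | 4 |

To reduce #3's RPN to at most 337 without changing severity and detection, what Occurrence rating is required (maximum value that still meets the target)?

6

#3: S=6, O=9, D=9 → current RPN = 486.
Fixed product = 54. Need 54 × O ≤ 337, so O ≤ 337/54 = 6.24.
Maximum integer Occurrence rating = 6 (gives RPN 324; O=7 would give 378 > 337).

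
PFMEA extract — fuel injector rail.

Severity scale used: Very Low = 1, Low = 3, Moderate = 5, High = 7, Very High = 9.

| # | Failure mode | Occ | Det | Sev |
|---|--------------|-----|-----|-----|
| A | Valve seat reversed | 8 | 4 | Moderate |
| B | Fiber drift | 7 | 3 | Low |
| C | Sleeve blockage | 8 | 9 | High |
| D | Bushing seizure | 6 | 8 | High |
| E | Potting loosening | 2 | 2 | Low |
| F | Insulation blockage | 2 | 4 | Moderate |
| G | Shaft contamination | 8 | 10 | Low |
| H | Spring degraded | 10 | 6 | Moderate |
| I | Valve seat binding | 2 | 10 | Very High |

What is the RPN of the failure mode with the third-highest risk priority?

300

RPN = Severity × Occurrence × Detection:
  A: 5 × 8 × 4 = 160
  B: 3 × 7 × 3 = 63
  C: 7 × 8 × 9 = 504
  D: 7 × 6 × 8 = 336
  E: 3 × 2 × 2 = 12
  F: 5 × 2 × 4 = 40
  G: 3 × 8 × 10 = 240
  H: 5 × 10 × 6 = 300
  I: 9 × 2 × 10 = 180
Sorted descending: 504, 336, 300, 240, 180, 160, 63, 40, 12.
The third-highest RPN is 300 (H).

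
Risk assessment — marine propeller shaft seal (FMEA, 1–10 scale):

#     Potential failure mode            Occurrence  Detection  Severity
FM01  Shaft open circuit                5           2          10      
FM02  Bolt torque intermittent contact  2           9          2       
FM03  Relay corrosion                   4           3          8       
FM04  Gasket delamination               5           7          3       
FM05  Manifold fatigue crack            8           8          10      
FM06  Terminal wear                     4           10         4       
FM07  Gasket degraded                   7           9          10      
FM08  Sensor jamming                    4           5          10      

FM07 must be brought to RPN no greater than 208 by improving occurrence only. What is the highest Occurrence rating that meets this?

FM07: S=10, O=7, D=9 → current RPN = 630.
Fixed product = 90. Need 90 × O ≤ 208, so O ≤ 208/90 = 2.31.
Maximum integer Occurrence rating = 2 (gives RPN 180; O=3 would give 270 > 208).

2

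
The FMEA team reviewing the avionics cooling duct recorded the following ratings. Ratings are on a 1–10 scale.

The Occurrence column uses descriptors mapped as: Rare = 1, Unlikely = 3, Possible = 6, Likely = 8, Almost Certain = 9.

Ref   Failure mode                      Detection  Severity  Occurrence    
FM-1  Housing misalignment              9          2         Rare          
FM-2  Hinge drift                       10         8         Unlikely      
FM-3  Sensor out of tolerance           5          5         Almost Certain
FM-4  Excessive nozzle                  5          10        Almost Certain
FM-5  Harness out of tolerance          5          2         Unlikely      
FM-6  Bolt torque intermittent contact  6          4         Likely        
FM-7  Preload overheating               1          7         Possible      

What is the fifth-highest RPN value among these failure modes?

42

RPN = Severity × Occurrence × Detection:
  FM-1: 2 × 1 × 9 = 18
  FM-2: 8 × 3 × 10 = 240
  FM-3: 5 × 9 × 5 = 225
  FM-4: 10 × 9 × 5 = 450
  FM-5: 2 × 3 × 5 = 30
  FM-6: 4 × 8 × 6 = 192
  FM-7: 7 × 6 × 1 = 42
Sorted descending: 450, 240, 225, 192, 42, 30, 18.
The fifth-highest RPN is 42 (FM-7).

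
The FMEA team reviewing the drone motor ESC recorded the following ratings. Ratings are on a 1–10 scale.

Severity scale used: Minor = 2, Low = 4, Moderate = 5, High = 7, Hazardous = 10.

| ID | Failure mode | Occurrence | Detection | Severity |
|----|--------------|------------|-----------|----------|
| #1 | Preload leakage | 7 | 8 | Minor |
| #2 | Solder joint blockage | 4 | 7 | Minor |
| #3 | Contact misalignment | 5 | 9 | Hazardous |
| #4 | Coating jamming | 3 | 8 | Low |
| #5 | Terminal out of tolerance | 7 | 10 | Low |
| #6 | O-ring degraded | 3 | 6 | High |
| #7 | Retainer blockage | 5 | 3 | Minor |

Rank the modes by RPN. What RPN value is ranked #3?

126

RPN = Severity × Occurrence × Detection:
  #1: 2 × 7 × 8 = 112
  #2: 2 × 4 × 7 = 56
  #3: 10 × 5 × 9 = 450
  #4: 4 × 3 × 8 = 96
  #5: 4 × 7 × 10 = 280
  #6: 7 × 3 × 6 = 126
  #7: 2 × 5 × 3 = 30
Sorted descending: 450, 280, 126, 112, 96, 56, 30.
The third-highest RPN is 126 (#6).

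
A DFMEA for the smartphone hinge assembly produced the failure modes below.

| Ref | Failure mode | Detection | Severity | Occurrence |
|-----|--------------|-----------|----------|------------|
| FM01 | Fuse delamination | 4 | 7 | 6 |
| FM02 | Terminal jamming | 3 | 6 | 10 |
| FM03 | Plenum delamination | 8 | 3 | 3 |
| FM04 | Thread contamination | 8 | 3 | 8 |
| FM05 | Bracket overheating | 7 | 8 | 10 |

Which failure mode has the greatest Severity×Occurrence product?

FM05

Criticality = Severity × Occurrence:
  FM01: 7 × 6 = 42
  FM02: 6 × 10 = 60
  FM03: 3 × 3 = 9
  FM04: 3 × 8 = 24
  FM05: 8 × 10 = 80
Highest criticality is 80 → FM05.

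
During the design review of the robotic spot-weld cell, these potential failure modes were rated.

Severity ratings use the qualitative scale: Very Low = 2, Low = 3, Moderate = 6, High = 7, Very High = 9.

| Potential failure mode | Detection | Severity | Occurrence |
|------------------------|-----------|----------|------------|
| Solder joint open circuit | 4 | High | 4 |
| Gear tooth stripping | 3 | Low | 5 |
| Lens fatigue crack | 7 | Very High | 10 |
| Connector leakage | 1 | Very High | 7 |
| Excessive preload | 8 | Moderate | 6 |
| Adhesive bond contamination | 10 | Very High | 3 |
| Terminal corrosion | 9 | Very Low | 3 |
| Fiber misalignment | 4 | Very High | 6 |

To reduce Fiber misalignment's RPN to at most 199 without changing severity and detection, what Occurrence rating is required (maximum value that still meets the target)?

Fiber misalignment: S=9, O=6, D=4 → current RPN = 216.
Fixed product = 36. Need 36 × O ≤ 199, so O ≤ 199/36 = 5.53.
Maximum integer Occurrence rating = 5 (gives RPN 180; O=6 would give 216 > 199).

5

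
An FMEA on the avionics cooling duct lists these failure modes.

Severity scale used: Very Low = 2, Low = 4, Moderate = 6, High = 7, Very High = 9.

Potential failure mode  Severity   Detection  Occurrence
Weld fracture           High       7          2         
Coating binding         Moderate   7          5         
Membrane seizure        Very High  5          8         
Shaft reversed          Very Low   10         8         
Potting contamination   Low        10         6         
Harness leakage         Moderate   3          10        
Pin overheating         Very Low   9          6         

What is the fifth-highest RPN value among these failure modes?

RPN = Severity × Occurrence × Detection:
  Weld fracture: 7 × 2 × 7 = 98
  Coating binding: 6 × 5 × 7 = 210
  Membrane seizure: 9 × 8 × 5 = 360
  Shaft reversed: 2 × 8 × 10 = 160
  Potting contamination: 4 × 6 × 10 = 240
  Harness leakage: 6 × 10 × 3 = 180
  Pin overheating: 2 × 6 × 9 = 108
Sorted descending: 360, 240, 210, 180, 160, 108, 98.
The fifth-highest RPN is 160 (Shaft reversed).

160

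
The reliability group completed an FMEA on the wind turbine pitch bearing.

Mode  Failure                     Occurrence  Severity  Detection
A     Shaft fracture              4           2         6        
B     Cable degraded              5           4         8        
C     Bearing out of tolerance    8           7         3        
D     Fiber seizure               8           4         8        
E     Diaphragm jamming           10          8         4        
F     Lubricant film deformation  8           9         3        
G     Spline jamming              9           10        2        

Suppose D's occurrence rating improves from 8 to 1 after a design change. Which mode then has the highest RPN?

E

RPN = Severity × Occurrence × Detection:
  A: 2 × 4 × 6 = 48
  B: 4 × 5 × 8 = 160
  C: 7 × 8 × 3 = 168
  D: 4 × 8 × 8 = 256
  E: 8 × 10 × 4 = 320
  F: 9 × 8 × 3 = 216
  G: 10 × 9 × 2 = 180
After action: D → 4 × 1 × 8 = 32.
Revised RPNs: E=320, F=216, G=180, C=168, B=160, A=48, D=32.
Highest is now E (320).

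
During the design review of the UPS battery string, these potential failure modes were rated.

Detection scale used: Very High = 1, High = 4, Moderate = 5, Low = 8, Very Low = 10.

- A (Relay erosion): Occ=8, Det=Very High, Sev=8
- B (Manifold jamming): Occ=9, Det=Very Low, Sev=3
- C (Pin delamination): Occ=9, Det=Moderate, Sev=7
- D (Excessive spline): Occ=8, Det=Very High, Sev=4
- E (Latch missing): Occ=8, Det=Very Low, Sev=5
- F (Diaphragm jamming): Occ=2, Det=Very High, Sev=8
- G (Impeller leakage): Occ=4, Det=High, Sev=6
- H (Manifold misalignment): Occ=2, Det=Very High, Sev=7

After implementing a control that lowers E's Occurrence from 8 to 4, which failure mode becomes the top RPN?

RPN = Severity × Occurrence × Detection:
  A: 8 × 8 × 1 = 64
  B: 3 × 9 × 10 = 270
  C: 7 × 9 × 5 = 315
  D: 4 × 8 × 1 = 32
  E: 5 × 8 × 10 = 400
  F: 8 × 2 × 1 = 16
  G: 6 × 4 × 4 = 96
  H: 7 × 2 × 1 = 14
After action: E → 5 × 4 × 10 = 200.
Revised RPNs: C=315, B=270, E=200, G=96, A=64, D=32, F=16, H=14.
Highest is now C (315).

C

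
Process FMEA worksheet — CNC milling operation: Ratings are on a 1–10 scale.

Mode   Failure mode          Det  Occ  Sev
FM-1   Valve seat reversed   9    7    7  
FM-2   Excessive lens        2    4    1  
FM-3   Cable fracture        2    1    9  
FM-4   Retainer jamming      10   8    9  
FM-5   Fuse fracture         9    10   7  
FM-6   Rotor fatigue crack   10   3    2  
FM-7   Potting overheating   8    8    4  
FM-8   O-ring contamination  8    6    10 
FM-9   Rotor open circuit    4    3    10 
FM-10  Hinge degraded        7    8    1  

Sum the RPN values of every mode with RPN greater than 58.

2707

RPN = Severity × Occurrence × Detection:
  FM-1: 7 × 7 × 9 = 441
  FM-2: 1 × 4 × 2 = 8
  FM-3: 9 × 1 × 2 = 18
  FM-4: 9 × 8 × 10 = 720
  FM-5: 7 × 10 × 9 = 630
  FM-6: 2 × 3 × 10 = 60
  FM-7: 4 × 8 × 8 = 256
  FM-8: 10 × 6 × 8 = 480
  FM-9: 10 × 3 × 4 = 120
  FM-10: 1 × 8 × 7 = 56
RPN > 58: FM-1 (441), FM-4 (720), FM-5 (630), FM-6 (60), FM-7 (256), FM-8 (480), FM-9 (120).
Sum: 441 + 720 + 630 + 60 + 256 + 480 + 120 = 2707.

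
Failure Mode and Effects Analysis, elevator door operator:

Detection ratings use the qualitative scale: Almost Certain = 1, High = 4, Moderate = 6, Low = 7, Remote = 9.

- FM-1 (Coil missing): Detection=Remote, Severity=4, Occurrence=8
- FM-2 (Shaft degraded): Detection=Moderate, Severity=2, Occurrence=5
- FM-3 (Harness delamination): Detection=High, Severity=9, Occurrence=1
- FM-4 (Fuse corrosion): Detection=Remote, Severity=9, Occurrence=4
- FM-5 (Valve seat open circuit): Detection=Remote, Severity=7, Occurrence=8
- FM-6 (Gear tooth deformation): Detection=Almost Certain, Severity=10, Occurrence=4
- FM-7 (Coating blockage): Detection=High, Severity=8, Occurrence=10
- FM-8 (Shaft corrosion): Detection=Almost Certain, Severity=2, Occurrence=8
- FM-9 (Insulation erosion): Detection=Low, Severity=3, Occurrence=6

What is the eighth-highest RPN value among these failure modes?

RPN = Severity × Occurrence × Detection:
  FM-1: 4 × 8 × 9 = 288
  FM-2: 2 × 5 × 6 = 60
  FM-3: 9 × 1 × 4 = 36
  FM-4: 9 × 4 × 9 = 324
  FM-5: 7 × 8 × 9 = 504
  FM-6: 10 × 4 × 1 = 40
  FM-7: 8 × 10 × 4 = 320
  FM-8: 2 × 8 × 1 = 16
  FM-9: 3 × 6 × 7 = 126
Sorted descending: 504, 324, 320, 288, 126, 60, 40, 36, 16.
The eighth-highest RPN is 36 (FM-3).

36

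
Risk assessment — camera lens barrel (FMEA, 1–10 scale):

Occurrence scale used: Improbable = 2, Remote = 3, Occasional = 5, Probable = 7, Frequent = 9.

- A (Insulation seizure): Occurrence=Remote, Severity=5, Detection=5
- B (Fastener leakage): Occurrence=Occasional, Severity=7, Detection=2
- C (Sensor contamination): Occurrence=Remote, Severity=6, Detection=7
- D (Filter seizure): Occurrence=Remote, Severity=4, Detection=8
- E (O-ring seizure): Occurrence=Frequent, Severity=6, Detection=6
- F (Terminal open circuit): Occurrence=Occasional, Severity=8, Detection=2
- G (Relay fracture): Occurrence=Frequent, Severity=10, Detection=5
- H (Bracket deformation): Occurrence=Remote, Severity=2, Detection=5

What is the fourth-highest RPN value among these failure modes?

96

RPN = Severity × Occurrence × Detection:
  A: 5 × 3 × 5 = 75
  B: 7 × 5 × 2 = 70
  C: 6 × 3 × 7 = 126
  D: 4 × 3 × 8 = 96
  E: 6 × 9 × 6 = 324
  F: 8 × 5 × 2 = 80
  G: 10 × 9 × 5 = 450
  H: 2 × 3 × 5 = 30
Sorted descending: 450, 324, 126, 96, 80, 75, 70, 30.
The fourth-highest RPN is 96 (D).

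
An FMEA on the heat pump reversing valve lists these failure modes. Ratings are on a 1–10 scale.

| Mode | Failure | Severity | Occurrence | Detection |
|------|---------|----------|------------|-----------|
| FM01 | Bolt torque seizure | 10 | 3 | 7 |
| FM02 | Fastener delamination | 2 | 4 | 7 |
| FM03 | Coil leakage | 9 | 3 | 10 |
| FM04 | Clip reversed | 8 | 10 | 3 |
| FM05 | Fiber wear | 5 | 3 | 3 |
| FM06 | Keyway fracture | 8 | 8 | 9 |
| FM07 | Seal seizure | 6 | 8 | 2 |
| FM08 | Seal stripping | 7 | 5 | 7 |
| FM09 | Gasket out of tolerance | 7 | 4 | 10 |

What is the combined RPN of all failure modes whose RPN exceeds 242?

RPN = Severity × Occurrence × Detection:
  FM01: 10 × 3 × 7 = 210
  FM02: 2 × 4 × 7 = 56
  FM03: 9 × 3 × 10 = 270
  FM04: 8 × 10 × 3 = 240
  FM05: 5 × 3 × 3 = 45
  FM06: 8 × 8 × 9 = 576
  FM07: 6 × 8 × 2 = 96
  FM08: 7 × 5 × 7 = 245
  FM09: 7 × 4 × 10 = 280
RPN > 242: FM03 (270), FM06 (576), FM08 (245), FM09 (280).
Sum: 270 + 576 + 245 + 280 = 1371.

1371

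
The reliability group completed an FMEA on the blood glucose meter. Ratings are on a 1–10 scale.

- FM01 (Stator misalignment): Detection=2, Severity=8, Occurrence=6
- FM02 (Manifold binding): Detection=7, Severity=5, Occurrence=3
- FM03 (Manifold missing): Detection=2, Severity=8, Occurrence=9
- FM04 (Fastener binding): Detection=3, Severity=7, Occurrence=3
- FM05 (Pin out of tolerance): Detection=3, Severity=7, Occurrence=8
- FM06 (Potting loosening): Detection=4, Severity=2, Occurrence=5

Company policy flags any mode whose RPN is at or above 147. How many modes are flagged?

1

RPN = Severity × Occurrence × Detection:
  FM01: 8 × 6 × 2 = 96
  FM02: 5 × 3 × 7 = 105
  FM03: 8 × 9 × 2 = 144
  FM04: 7 × 3 × 3 = 63
  FM05: 7 × 8 × 3 = 168
  FM06: 2 × 5 × 4 = 40
Modes with RPN ≥ 147: FM05 (168) → 1.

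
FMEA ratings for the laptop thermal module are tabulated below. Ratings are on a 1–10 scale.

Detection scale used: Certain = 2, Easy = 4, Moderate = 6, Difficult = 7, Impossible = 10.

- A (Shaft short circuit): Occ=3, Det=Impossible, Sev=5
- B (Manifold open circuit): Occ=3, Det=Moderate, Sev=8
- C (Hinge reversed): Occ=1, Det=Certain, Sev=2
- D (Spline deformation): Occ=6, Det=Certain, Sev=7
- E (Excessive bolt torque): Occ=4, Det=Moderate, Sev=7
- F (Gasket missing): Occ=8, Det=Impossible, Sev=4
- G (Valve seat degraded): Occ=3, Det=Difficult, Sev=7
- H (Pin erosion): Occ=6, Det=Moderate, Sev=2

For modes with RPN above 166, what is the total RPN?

RPN = Severity × Occurrence × Detection:
  A: 5 × 3 × 10 = 150
  B: 8 × 3 × 6 = 144
  C: 2 × 1 × 2 = 4
  D: 7 × 6 × 2 = 84
  E: 7 × 4 × 6 = 168
  F: 4 × 8 × 10 = 320
  G: 7 × 3 × 7 = 147
  H: 2 × 6 × 6 = 72
RPN > 166: E (168), F (320).
Sum: 168 + 320 = 488.

488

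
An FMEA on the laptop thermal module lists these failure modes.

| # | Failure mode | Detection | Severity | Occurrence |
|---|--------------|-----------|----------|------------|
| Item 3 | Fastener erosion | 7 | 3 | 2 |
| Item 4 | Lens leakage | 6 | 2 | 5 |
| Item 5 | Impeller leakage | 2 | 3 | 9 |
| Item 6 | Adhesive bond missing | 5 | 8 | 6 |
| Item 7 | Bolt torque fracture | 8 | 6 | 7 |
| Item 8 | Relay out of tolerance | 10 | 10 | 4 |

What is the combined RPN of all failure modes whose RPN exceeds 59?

RPN = Severity × Occurrence × Detection:
  Item 3: 3 × 2 × 7 = 42
  Item 4: 2 × 5 × 6 = 60
  Item 5: 3 × 9 × 2 = 54
  Item 6: 8 × 6 × 5 = 240
  Item 7: 6 × 7 × 8 = 336
  Item 8: 10 × 4 × 10 = 400
RPN > 59: Item 4 (60), Item 6 (240), Item 7 (336), Item 8 (400).
Sum: 60 + 240 + 336 + 400 = 1036.

1036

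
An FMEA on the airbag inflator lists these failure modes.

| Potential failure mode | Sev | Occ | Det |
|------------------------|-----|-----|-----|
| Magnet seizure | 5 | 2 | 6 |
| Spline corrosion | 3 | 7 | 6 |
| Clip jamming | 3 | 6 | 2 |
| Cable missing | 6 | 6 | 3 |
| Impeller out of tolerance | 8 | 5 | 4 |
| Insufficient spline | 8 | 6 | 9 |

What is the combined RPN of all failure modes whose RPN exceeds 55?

RPN = Severity × Occurrence × Detection:
  Magnet seizure: 5 × 2 × 6 = 60
  Spline corrosion: 3 × 7 × 6 = 126
  Clip jamming: 3 × 6 × 2 = 36
  Cable missing: 6 × 6 × 3 = 108
  Impeller out of tolerance: 8 × 5 × 4 = 160
  Insufficient spline: 8 × 6 × 9 = 432
RPN > 55: Magnet seizure (60), Spline corrosion (126), Cable missing (108), Impeller out of tolerance (160), Insufficient spline (432).
Sum: 60 + 126 + 108 + 160 + 432 = 886.

886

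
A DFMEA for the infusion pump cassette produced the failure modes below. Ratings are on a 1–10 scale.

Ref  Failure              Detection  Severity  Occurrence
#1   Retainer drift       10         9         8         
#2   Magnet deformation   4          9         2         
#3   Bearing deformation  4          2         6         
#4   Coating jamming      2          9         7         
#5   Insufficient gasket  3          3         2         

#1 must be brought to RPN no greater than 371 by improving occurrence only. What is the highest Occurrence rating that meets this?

#1: S=9, O=8, D=10 → current RPN = 720.
Fixed product = 90. Need 90 × O ≤ 371, so O ≤ 371/90 = 4.12.
Maximum integer Occurrence rating = 4 (gives RPN 360; O=5 would give 450 > 371).

4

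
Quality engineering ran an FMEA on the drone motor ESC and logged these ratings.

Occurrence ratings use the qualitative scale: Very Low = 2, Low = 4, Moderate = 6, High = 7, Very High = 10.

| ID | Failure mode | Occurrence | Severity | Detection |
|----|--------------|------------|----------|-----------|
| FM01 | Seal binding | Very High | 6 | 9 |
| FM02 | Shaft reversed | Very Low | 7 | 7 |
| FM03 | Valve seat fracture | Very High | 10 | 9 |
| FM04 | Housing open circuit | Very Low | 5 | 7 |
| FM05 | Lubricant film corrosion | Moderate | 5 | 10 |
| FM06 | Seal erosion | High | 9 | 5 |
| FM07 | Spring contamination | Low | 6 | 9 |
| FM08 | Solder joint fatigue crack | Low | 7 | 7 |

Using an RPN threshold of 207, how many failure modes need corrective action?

RPN = Severity × Occurrence × Detection:
  FM01: 6 × 10 × 9 = 540
  FM02: 7 × 2 × 7 = 98
  FM03: 10 × 10 × 9 = 900
  FM04: 5 × 2 × 7 = 70
  FM05: 5 × 6 × 10 = 300
  FM06: 9 × 7 × 5 = 315
  FM07: 6 × 4 × 9 = 216
  FM08: 7 × 4 × 7 = 196
Modes with RPN ≥ 207: FM01 (540), FM03 (900), FM05 (300), FM06 (315), FM07 (216) → 5.

5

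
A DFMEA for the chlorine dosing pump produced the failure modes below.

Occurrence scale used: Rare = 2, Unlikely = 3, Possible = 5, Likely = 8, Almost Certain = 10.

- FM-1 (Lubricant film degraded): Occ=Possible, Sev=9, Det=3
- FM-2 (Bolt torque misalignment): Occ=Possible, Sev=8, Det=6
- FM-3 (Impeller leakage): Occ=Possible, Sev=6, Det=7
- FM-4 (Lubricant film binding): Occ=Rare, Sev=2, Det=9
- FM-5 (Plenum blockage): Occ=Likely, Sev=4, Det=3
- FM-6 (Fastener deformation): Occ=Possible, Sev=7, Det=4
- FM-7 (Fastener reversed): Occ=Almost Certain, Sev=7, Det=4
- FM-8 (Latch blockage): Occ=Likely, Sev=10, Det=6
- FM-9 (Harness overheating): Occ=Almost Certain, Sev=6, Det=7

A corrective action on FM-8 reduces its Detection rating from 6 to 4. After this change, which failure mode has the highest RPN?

RPN = Severity × Occurrence × Detection:
  FM-1: 9 × 5 × 3 = 135
  FM-2: 8 × 5 × 6 = 240
  FM-3: 6 × 5 × 7 = 210
  FM-4: 2 × 2 × 9 = 36
  FM-5: 4 × 8 × 3 = 96
  FM-6: 7 × 5 × 4 = 140
  FM-7: 7 × 10 × 4 = 280
  FM-8: 10 × 8 × 6 = 480
  FM-9: 6 × 10 × 7 = 420
After action: FM-8 → 10 × 8 × 4 = 320.
Revised RPNs: FM-9=420, FM-8=320, FM-7=280, FM-2=240, FM-3=210, FM-6=140, FM-1=135, FM-5=96, FM-4=36.
Highest is now FM-9 (420).

FM-9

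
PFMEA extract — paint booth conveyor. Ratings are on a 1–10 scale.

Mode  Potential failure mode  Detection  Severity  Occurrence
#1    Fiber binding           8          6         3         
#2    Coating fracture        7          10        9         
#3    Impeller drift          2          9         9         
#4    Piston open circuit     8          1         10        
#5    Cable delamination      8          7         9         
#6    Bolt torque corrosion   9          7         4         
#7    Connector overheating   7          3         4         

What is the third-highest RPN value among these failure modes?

252

RPN = Severity × Occurrence × Detection:
  #1: 6 × 3 × 8 = 144
  #2: 10 × 9 × 7 = 630
  #3: 9 × 9 × 2 = 162
  #4: 1 × 10 × 8 = 80
  #5: 7 × 9 × 8 = 504
  #6: 7 × 4 × 9 = 252
  #7: 3 × 4 × 7 = 84
Sorted descending: 630, 504, 252, 162, 144, 84, 80.
The third-highest RPN is 252 (#6).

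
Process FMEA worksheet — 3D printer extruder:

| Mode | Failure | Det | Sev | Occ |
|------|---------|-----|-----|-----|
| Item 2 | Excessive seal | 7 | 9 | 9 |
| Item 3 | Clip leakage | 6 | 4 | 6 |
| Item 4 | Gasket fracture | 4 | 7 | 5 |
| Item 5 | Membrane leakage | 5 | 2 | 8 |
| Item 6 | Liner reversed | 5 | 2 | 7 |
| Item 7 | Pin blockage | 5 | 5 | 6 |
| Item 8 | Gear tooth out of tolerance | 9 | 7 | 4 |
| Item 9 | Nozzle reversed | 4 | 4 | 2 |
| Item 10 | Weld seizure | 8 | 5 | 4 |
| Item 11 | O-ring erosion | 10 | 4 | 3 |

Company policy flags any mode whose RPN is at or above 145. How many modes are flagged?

4

RPN = Severity × Occurrence × Detection:
  Item 2: 9 × 9 × 7 = 567
  Item 3: 4 × 6 × 6 = 144
  Item 4: 7 × 5 × 4 = 140
  Item 5: 2 × 8 × 5 = 80
  Item 6: 2 × 7 × 5 = 70
  Item 7: 5 × 6 × 5 = 150
  Item 8: 7 × 4 × 9 = 252
  Item 9: 4 × 2 × 4 = 32
  Item 10: 5 × 4 × 8 = 160
  Item 11: 4 × 3 × 10 = 120
Modes with RPN ≥ 145: Item 2 (567), Item 7 (150), Item 8 (252), Item 10 (160) → 4.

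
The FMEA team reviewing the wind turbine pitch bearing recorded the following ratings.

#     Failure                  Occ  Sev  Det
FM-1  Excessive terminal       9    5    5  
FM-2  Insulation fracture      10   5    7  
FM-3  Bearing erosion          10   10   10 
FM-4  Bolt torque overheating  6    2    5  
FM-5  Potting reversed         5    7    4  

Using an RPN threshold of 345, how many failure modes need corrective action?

RPN = Severity × Occurrence × Detection:
  FM-1: 5 × 9 × 5 = 225
  FM-2: 5 × 10 × 7 = 350
  FM-3: 10 × 10 × 10 = 1000
  FM-4: 2 × 6 × 5 = 60
  FM-5: 7 × 5 × 4 = 140
Modes with RPN ≥ 345: FM-2 (350), FM-3 (1000) → 2.

2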